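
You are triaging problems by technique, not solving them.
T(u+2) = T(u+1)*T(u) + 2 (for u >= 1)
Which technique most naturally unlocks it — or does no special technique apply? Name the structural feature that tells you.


Verdict: no special technique — the sequence value feeds back through itself nonlinearly — linear superposition fails, and every superposition-based closed form fails with it.


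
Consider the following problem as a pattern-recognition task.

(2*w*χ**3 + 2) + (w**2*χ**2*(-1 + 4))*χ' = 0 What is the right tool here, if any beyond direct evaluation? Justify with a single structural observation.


Method: the exact-equation method — checking ∂/∂χ of 2*w*χ**3 + 2 against ∂/∂w of w**2*χ**2*(-1 + 4): they match — the equation is exact as it stands.


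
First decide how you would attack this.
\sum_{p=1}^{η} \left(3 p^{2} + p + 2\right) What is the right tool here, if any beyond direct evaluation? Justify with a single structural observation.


Diagnosis: no special technique — nothing telescopes and nothing is geometric; polynomial terms in p sum term by term.


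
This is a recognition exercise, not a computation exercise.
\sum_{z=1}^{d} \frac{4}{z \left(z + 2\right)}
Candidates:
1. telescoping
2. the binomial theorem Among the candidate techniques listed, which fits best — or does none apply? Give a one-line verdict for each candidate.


Diagnosis: telescoping — \frac{4}{z \left(z + 2\right)} decomposes into shift-paired simple fractions; the series telescopes to finitely many boundary pieces.
- telescoping: yes — fits the structure here.
- the binomial theorem — no binomial coefficients pair up with complementary powers here.


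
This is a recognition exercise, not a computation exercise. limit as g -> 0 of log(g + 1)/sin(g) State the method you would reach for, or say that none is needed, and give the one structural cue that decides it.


Method: l'Hôpital's rule (0/0) — the 0/0 form at 0 is the signature situation for l'Hôpital's rule. Known elementary limits would finish this too — the rule just bypasses the case analysis.


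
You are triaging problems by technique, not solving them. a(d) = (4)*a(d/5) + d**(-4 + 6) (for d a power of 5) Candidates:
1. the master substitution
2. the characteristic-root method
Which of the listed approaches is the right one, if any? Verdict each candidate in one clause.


Verdict: the master substitution — divide-the-index recursion (d/5 inside the call) straightens out once the index is rewritten as 5^m.
- the master substitution — yes, a natural case for it.
- the characteristic-root method: a divided-index call is not the fixed-shift linear shape that characteristic roots solve.


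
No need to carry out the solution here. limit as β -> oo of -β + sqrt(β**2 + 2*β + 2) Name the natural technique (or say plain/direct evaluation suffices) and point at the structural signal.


Technique: conjugate multiplication — two divergent pieces with a minus sign between them and a radical in the mix: rationalize sqrt(β**2 + 2*β + 2) - β before any limit law applies.


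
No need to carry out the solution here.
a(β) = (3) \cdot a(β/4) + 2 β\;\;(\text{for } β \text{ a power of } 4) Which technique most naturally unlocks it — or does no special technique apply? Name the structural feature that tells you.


Method: the master substitution — the argument contracts 4-fold per step: reindex β exponentially and solve the linear recurrence in the new index.


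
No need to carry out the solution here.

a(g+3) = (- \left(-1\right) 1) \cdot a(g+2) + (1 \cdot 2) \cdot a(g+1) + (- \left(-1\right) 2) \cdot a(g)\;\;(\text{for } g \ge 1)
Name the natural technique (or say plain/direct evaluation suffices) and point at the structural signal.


Verdict: the characteristic-root method — linear, homogeneous, constant coefficients: solutions of the form r^g exist — find the roots of the characteristic polynomial.


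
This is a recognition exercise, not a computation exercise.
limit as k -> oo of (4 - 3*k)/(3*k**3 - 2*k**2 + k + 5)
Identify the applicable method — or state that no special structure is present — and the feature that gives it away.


Best approach: dominant-term comparison — at large k only the top-degree terms survive; compare the leading terms and the limit falls out. Differentiating the expression as a single quotient would eventually settle it as well; matching dominant growth settles it immediately.


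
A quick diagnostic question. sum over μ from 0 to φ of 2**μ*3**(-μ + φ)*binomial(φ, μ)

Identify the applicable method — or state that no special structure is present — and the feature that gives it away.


Diagnosis: the binomial theorem — binomial coefficients against complementary powers of 2 and 3: recognize the binomial expansion and resum.


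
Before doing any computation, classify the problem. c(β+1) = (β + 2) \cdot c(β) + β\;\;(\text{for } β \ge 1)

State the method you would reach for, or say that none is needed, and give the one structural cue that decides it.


Diagnosis: a summation factor — one step of memory with a weight β + 2 that changes as the index grows — the summation-factor construction is built for this.


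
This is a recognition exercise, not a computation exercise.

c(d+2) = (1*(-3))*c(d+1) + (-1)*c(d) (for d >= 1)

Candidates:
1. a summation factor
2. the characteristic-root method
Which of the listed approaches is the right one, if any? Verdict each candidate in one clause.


Method: the characteristic-root method — linear, homogeneous, constant coefficients: solutions of the form r^d exist — find the roots of the characteristic polynomial.
- a summation factor — a summation factor telescopes one-step recursions; this one carries higher-order memory.
- the characteristic-root method — a fit — the right tool for this form.


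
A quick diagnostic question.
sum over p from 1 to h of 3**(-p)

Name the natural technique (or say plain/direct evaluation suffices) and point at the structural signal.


Best approach: the geometric series formula — consecutive terms stand in a fixed index-free ratio — the geometric sum formula closes it.


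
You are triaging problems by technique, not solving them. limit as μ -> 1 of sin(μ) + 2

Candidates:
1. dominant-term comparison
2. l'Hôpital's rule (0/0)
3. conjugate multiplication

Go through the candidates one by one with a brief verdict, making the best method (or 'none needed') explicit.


Diagnosis: no special technique — nothing blocks direct substitution at 1: plug in and finish.
- dominant-term comparison — no dominant power emerges to decide the limit by degree comparison.
- l'Hôpital's rule (0/0): substituting the point produces a determinate value, not a 0 over 0 clash.
- conjugate multiplication: no difference of divergent radicals appears, so rationalizing has nothing to cancel.


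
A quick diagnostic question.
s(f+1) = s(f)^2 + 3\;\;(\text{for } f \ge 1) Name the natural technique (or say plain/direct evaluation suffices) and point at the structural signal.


Best approach: no special technique — the unknown enters the rule nonlinearly, not as a weighted sum — no linear method is even well-posed.


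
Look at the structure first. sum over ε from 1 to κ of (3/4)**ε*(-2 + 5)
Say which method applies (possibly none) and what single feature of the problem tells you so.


Best approach: the geometric series formula — check a ratio of consecutive terms: it is 3/4, independent of the index, so the geometric formula closes the sum.


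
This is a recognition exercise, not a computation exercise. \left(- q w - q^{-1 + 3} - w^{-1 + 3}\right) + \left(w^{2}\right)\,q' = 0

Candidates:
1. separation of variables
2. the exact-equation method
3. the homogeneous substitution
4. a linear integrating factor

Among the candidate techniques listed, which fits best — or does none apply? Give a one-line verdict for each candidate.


Diagnosis: the homogeneous substitution — the slope is degree-zero homogeneous: the ratio substitution v = q/w collapses it.
- separation of variables: the two dependences do not factor apart.
- the exact-equation method: the mixed-partials test fails on this split — it is not an exact differential as presented.
- the homogeneous substitution — yes, a natural case for it.
- a linear integrating factor — a nonlinear term in the unknown puts this outside the integrating-factor template.


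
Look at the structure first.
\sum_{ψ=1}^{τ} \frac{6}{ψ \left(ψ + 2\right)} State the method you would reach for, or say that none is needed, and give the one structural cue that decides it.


Method: telescoping — rewrite \frac{6}{ψ \left(ψ + 2\right)} as simple fractions and successive terms eat each other — only the edges survive.


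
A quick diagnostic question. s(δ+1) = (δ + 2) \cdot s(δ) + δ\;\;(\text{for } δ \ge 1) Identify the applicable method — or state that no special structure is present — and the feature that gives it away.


Best approach: a summation factor — first-order linear but the coefficient δ + 2 moves with the index — divide by the cumulative product and telescope.


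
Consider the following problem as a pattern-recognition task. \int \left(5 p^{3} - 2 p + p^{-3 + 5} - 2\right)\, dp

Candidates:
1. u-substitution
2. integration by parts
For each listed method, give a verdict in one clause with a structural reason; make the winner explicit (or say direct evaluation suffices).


Best approach: no special technique — the integrand is a sum of constant multiples of powers of p — integrate term by term.
- u-substitution: no substitution does more than relabel what direct integration already handles.
- integration by parts: parts would only shuffle a directly integrable integrand.


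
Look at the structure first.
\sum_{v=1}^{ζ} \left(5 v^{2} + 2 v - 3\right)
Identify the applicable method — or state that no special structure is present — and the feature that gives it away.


Best approach: no special technique — recognize the absence of structure: constant-multiple powers of v summed plainly, no special method required.


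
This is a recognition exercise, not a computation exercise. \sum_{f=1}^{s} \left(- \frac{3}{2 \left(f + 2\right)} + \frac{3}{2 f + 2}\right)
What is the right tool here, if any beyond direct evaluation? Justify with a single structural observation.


Diagnosis: telescoping — the piece each term subtracts is \frac{3}{2 f + 2} advanced by one index, and it reappears with a plus sign leading the following term — the sum collapses to its boundary terms.


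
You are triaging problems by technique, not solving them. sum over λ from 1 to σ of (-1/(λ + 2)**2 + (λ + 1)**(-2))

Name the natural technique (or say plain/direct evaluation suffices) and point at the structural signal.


Diagnosis: telescoping — the summand is built as (λ + 1)**(-2) minus its own successor — adjacent terms annihilate down the line.


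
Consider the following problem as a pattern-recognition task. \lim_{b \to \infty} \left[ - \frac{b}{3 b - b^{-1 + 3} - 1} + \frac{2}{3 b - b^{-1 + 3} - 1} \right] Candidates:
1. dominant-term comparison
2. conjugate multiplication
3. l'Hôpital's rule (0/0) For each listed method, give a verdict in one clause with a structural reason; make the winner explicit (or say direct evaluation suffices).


Technique: dominant-term comparison — divide by the highest power of b present: lower-order terms vanish and the dominant ratio remains.
- dominant-term comparison: yes — fits the structure here.
- conjugate multiplication: there is no infinity-minus-infinity radical difference to rationalize.
- l'Hôpital's rule (0/0) — viewed as a single quotient this runs to ∞/∞, not the 0/0 clash this candidate addresses; an at-infinity variant of the rule would resolve it, but comparing leading growth reads the answer without differentiating.


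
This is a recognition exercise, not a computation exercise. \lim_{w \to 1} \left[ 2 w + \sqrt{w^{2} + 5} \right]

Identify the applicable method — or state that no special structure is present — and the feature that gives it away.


Diagnosis: no special technique — no denominator vanishes and nothing blows up at 1: direct substitution is the whole computation.


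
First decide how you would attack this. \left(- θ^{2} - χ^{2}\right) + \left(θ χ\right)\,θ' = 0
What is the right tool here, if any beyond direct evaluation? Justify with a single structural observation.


Method: the homogeneous substitution — scaling χ and θ together leaves the slope fixed — it depends only on θ/χ, so substitute the ratio. This doubles as a Bernoulli equation in the unknown as written; the homogeneous route needs no setup at all.


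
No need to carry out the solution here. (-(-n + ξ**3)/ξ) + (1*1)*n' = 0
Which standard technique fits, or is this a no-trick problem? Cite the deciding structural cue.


Diagnosis: a linear integrating factor — the unknown enters only to the first power against a nonzero forcing term — the integrating-factor template applies directly.


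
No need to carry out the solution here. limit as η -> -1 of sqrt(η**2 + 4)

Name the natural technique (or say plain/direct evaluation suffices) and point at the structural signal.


Diagnosis: no special technique — nothing blocks direct substitution at -1: plug in and finish.


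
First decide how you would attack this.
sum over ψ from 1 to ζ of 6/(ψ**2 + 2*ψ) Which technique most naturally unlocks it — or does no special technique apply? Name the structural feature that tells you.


Technique: telescoping — rewrite 6/(ψ**2 + 2*ψ) as simple fractions and successive terms eat each other — only the edges survive.


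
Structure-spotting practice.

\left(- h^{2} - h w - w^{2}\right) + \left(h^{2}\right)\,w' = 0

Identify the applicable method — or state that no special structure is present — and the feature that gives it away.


Technique: the homogeneous substitution — the slope's numerator and denominator have matching total degree, so it depends only on w/h and the ratio substitution collapses it.


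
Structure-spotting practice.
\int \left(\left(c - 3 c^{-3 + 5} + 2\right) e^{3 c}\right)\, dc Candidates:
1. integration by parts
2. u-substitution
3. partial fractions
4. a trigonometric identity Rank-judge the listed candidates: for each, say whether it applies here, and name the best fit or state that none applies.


Best approach: integration by parts — a polynomial (c - 3 c^{-3 + 5} + 2) against the kernel e^{3 c} is the signature bounded-ladder case for integration by parts.
- integration by parts — a fit — the right tool for this form.
- u-substitution: no subexpression of the integrand serves as a whole-integral substitution inner — individual terms may offer their own, but none carries its derivative as a factor of the full integrand; a working change of variable would have to be constructed from outside the expression.
- partial fractions — the expression is not a ratio of polynomials that decomposes further.
- a trigonometric identity — with no trigonometric functions present, identity rewriting has no target.


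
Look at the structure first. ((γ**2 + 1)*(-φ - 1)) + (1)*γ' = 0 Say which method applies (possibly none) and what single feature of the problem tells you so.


Best approach: separation of variables — one side of the product carries the independent variable, the other the unknown — the textbook separation shape.


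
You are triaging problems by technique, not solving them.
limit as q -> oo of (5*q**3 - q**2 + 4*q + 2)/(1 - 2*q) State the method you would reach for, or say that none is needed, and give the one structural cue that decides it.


Method: dominant-term comparison — divide through by the highest power of q; every lower-order term dies and the dominant terms decide the limit. As a single quotient, the ∞/∞ shape would yield to repeated differentiation as well — the growth comparison gets there in one look.


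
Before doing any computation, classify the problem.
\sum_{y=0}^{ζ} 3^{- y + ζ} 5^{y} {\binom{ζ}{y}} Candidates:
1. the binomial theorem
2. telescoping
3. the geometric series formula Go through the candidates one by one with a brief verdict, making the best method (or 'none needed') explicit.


Technique: the binomial theorem — {\binom{ζ}{y}} weighting matched powers of 5 and 3 is the expanded form of (5 + 3)^ζ — fold it back up.
- the binomial theorem: applies; the problem has the shape this method handles.
- telescoping: the summand is not presented as a shifted difference — a telescoping rewrite may exist, but the displayed structure does not offer one.
- the geometric series formula: no single multiplier carries one term to the next throughout the sum.


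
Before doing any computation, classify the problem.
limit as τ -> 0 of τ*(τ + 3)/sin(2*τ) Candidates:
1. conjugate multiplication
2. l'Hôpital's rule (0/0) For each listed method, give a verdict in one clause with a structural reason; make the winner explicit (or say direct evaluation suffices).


Method: l'Hôpital's rule (0/0) — substituting 0 gives 0 over 0; differentiate top and bottom once and re-evaluate. Known elementary limits would finish this too — the rule just bypasses the case analysis.
- conjugate multiplication — there is no infinity-minus-infinity radical difference to rationalize.
- l'Hôpital's rule (0/0) — yes, a natural case for it.


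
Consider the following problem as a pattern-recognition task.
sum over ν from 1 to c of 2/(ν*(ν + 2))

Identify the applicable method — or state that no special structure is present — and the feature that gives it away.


Best approach: telescoping — 2/(ν*(ν + 2)) decomposes into shift-paired simple fractions; the series telescopes to finitely many boundary pieces.


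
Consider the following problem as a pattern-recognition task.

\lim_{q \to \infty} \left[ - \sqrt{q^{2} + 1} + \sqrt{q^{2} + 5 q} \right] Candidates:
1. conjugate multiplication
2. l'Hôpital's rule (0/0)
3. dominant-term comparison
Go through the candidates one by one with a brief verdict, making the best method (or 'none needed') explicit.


Technique: conjugate multiplication — this difference gives up after one conjugate multiplication — the radical structure cancels against its conjugate.
- conjugate multiplication: yes — fits the structure here.
- l'Hôpital's rule (0/0): substitution produces ∞ − ∞ rather than a vanishing quotient; the rule needs a 0/0 ratio to act on.
- dominant-term comparison — leading-power comparison does not apply to this form.


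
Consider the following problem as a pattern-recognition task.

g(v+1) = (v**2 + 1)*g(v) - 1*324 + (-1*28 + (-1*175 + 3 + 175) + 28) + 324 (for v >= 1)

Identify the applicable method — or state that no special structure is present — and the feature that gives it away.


Diagnosis: a summation factor — it is first-order linear but the coefficient v**2 + 1 depends on the index, so multiply through by a summation factor to telescope it.


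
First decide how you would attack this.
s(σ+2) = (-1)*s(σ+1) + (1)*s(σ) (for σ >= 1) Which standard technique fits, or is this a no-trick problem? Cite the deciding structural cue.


Technique: the characteristic-root method — every coefficient is a fixed number and the forcing is zero — substitute r^σ and read off the root equation.


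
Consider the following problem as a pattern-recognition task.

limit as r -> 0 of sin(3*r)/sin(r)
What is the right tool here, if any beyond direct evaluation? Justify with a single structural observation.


Verdict: l'Hôpital's rule (0/0) — substituting 0 gives 0 over 0; differentiate top and bottom once and re-evaluate. One could equally expand both pieces locally and compare leading terms; the rule does that in one stroke.


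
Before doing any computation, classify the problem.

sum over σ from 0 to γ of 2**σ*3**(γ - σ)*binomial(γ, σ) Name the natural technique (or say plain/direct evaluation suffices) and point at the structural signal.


Verdict: the binomial theorem — binomial(γ, σ) weighting matched powers of 2 and 3 is the expanded form of (2 + 3)^γ — fold it back up.


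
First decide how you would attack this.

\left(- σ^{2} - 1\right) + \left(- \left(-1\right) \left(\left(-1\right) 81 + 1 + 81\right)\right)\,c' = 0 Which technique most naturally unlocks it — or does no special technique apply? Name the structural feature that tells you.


Technique: no special technique — the slope is a function of σ alone, so integrate both sides directly.


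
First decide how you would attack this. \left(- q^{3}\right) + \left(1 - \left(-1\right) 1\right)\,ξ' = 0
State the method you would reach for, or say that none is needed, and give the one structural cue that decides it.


Technique: no special technique — the slope is a function of q alone, so integrate both sides directly.


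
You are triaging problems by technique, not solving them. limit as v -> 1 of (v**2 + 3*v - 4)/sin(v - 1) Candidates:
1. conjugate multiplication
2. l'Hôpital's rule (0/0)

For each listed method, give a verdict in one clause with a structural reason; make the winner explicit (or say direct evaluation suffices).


Method: l'Hôpital's rule (0/0) — the 0/0 form at 1 is the signature situation for l'Hôpital's rule. A first-order expansion at the point is an equally standard path; the rule packages it.
- conjugate multiplication — no difference of divergent radicals appears, so rationalizing has nothing to cancel.
- l'Hôpital's rule (0/0): applicable, and directly so.


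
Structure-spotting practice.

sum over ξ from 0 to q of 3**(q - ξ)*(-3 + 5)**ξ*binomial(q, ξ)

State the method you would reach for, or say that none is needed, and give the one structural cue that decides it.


Verdict: the binomial theorem — the binomial coefficients weight matched powers of (-3 + 5) and 3, which is exactly the expansion of a binomial power.


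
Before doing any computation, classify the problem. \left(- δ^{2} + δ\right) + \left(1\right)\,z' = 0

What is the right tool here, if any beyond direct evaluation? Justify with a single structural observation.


Method: no special technique — the slope is a function of δ alone, so integrate both sides directly.


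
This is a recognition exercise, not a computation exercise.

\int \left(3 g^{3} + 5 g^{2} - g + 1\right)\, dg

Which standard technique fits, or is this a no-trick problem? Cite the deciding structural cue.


Diagnosis: no special technique — scan for structure and find none: constant multiples of powers of g, integrate directly.


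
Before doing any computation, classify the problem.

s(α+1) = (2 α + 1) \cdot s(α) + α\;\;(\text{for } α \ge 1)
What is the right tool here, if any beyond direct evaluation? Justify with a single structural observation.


Verdict: a summation factor — first-order, linear, moving coefficient 2 α + 1: the discrete analogue of an integrating factor handles it.


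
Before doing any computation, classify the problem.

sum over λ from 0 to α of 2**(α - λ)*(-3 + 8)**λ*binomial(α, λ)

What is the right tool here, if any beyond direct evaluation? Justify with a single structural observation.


Diagnosis: the binomial theorem — binomial coefficients against complementary powers of (-3 + 8) and 2: recognize the binomial expansion and resum.


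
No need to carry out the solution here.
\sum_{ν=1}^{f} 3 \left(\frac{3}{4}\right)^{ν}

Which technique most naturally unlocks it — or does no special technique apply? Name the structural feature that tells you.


Technique: the geometric series formula — each summand is the previous one scaled by \frac{3}{4}; that constant multiplier is itself the geometric structure.


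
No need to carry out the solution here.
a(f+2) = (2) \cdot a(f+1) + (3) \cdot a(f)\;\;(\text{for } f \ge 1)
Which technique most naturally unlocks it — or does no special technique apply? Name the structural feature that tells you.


Technique: the characteristic-root method — the recurrence treats every index alike (constant coefficients, no forcing) — precisely the regime where r^f trials close it.


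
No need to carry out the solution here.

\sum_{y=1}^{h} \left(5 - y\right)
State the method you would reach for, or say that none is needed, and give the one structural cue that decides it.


Technique: no special technique — the summand is a plain polynomial in y (expanding first if it arrives factored); standard power-sum formulas evaluate it term by term.


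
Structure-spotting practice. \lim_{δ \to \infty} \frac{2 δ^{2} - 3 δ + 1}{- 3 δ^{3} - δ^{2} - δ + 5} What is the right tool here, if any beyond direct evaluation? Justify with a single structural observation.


Verdict: dominant-term comparison — divide through by the highest power of δ; every lower-order term dies and the dominant terms decide the limit. As a single quotient, the ∞/∞ shape would yield to repeated differentiation as well — the growth comparison gets there in one look.


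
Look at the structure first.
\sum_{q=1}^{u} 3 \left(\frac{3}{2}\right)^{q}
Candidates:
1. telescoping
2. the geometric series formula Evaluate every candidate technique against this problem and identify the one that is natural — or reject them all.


Technique: the geometric series formula — consecutive terms stand in a fixed index-free ratio — the geometric sum formula closes it.
- telescoping: neither a shifted-difference shape nor integer-spaced poles are present.
- the geometric series formula: applicable, and directly so.


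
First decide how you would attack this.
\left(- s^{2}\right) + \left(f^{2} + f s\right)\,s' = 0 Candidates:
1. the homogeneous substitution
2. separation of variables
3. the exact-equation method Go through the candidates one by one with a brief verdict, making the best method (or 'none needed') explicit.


Diagnosis: the homogeneous substitution — scaling f and s together leaves the slope fixed — it depends only on s/f, so substitute the ratio. Rewriting — with the variables' roles exchanged where the shape demands it — would expose a Bernoulli structure too; the homogeneous substitution simply reads the degrees directly.
- the homogeneous substitution: applicable, and directly so.
- separation of variables: no division isolates the independent variable from the unknown.
- the exact-equation method: the mixed partial derivatives differ, so the left side is not a total differential.


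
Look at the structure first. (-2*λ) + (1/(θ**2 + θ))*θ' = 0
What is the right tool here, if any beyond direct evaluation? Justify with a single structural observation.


Diagnosis: separation of variables — solved for the derivative, the right side splits multiplicatively into a function of each variable alone — divide and integrate each side. A Bernoulli substitution applies to this equation as given; separation takes the same equation in its displayed form.


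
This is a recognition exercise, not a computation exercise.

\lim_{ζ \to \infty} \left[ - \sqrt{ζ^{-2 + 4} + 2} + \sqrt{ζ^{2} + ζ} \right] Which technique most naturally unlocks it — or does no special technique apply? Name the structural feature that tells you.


Best approach: conjugate multiplication — \sqrt{ζ^{2} + ζ} and \sqrt{ζ^{-2 + 4} + 2} both blow up, but their difference is tame once the conjugate rationalizes it.


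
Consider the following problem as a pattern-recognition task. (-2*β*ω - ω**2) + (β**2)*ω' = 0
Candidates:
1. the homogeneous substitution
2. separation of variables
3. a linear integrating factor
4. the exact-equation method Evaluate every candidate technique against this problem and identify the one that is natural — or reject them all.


Technique: the homogeneous substitution — the slope is degree-zero homogeneous: the ratio substitution v = ω/β collapses it. A Bernoulli substitution is a fair alternative on this equation directly; the homogeneous reading takes it as given.
- the homogeneous substitution — applies; the problem has the shape this method handles.
- separation of variables: no division isolates the independent variable from the unknown.
- a linear integrating factor — a nonlinear term in the unknown puts this outside the integrating-factor template.
- the exact-equation method: the mixed partial derivatives differ, so the left side is not a total differential.


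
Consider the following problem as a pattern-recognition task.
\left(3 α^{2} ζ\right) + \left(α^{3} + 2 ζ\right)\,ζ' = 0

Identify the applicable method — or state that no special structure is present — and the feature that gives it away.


Verdict: the exact-equation method — because the two cross partials coincide, the form is conservative as written — recover its potential in (α, ζ).


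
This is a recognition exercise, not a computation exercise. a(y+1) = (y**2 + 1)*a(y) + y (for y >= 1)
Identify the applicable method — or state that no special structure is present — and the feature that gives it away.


Diagnosis: a summation factor — with the index-dependent coefficient y**2 + 1, dividing by the cumulative product turns the left side into a pure difference.


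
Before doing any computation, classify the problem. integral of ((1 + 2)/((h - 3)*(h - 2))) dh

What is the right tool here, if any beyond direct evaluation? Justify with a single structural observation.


Verdict: partial fractions — the bottom factors while the top stays lower-degree — split into simple fractions and integrate piece by piece.


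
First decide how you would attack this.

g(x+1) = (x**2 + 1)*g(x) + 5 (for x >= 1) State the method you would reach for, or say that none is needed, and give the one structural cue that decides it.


Method: a summation factor — first-order linear but the coefficient x**2 + 1 moves with the index — divide by the cumulative product and telescope.


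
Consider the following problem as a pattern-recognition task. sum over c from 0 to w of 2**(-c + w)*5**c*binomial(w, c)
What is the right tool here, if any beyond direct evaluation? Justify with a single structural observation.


Verdict: the binomial theorem — binomial coefficients against complementary powers of 5 and 2: recognize the binomial expansion and resum.


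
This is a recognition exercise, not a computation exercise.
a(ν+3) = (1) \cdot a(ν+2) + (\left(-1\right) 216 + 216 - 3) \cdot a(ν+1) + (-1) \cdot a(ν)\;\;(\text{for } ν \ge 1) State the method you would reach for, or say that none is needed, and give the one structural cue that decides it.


Verdict: the characteristic-root method — because shifting ν leaves the equation's coefficients unchanged, exponential trials reduce it to algebra.


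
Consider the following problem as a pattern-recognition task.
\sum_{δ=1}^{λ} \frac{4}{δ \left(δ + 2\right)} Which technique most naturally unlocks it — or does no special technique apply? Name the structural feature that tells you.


Verdict: telescoping — split \frac{4}{δ \left(δ + 2\right)} by partial fractions and the pieces are one function at shifted arguments — interior terms cancel.


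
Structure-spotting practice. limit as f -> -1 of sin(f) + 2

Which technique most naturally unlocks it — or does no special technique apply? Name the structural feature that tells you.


Technique: no special technique — no vanishing denominator and no indeterminate clash at the point — evaluation is immediate.


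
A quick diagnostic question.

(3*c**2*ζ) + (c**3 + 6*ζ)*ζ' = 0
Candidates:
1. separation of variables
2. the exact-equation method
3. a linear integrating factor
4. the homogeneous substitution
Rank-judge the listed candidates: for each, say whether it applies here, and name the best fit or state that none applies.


Diagnosis: the exact-equation method — take the mixed partials of 3*c**2*ζ and c**3 + 6*ζ: they are equal, which certifies an exact differential.
- separation of variables — no algebra isolates the independent variable on one side and the unknown on the other.
- the exact-equation method — applicable, and directly so.
- a linear integrating factor — a nonlinear term in the unknown puts this outside the integrating-factor template.
- the homogeneous substitution — the ratio of the variables does not determine the slope.


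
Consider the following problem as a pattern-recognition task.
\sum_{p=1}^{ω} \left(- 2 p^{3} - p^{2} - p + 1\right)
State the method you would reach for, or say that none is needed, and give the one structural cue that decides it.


Diagnosis: no special technique — the summand is a plain polynomial in p (expanding first if it arrives factored); standard power-sum formulas evaluate it term by term.


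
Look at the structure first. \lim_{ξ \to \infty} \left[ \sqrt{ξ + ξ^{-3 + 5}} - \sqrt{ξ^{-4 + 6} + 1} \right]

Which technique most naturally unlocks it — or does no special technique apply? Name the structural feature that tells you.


Verdict: conjugate multiplication — infinity minus infinity with a radical in play — multiply by the conjugate so the divergences of \sqrt{ξ + ξ^{-3 + 5}} and \sqrt{ξ^{-4 + 6} + 1} annihilate.


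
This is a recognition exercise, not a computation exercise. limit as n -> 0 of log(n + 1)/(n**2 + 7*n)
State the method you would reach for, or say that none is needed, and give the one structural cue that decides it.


Technique: l'Hôpital's rule (0/0) — substituting 0 gives 0 over 0; differentiate top and bottom once and re-evaluate. Known elementary limits would finish this too — the rule just bypasses the case analysis.


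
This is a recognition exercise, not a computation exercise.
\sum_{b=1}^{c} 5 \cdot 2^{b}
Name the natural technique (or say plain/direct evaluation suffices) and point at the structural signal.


Method: the geometric series formula — the ratio of consecutive terms is the constant 2, independent of the index — a geometric sum.


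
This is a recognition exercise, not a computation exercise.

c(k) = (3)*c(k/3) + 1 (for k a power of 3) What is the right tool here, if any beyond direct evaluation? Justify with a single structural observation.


Method: the master substitution — the call at k/3 makes this multiplicative recursion; the master-style substitution converts it to additive.


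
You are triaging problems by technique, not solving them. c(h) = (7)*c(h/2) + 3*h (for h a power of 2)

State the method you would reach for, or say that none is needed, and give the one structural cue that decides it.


Diagnosis: the master substitution — the call at h/2 makes this multiplicative recursion; the master-style substitution converts it to additive.


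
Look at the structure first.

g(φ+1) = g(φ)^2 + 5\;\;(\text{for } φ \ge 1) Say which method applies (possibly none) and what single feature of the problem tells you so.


Diagnosis: no special technique — the sequence value feeds back through itself nonlinearly — linear superposition fails, and every superposition-based closed form fails with it.


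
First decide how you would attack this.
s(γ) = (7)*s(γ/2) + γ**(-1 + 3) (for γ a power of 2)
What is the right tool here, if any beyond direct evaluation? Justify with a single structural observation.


Verdict: the master substitution — index division is the fingerprint: γ/2 in the recursive call means substitute γ = 2^m.


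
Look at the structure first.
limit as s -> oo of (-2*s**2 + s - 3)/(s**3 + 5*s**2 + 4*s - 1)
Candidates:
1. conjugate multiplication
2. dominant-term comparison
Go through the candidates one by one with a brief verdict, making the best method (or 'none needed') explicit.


Method: dominant-term comparison — growth-rate triage: the leading powers of s decide the limit, everything else is noise.
- conjugate multiplication: the conjugate move applies to radical differences, which this is not.
- dominant-term comparison — a fit — the right tool for this form.


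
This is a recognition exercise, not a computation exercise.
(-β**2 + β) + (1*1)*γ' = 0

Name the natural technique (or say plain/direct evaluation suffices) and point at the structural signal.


Technique: no special technique — solved for the derivative, no γ appears — this is antidifferentiation in β wearing ODE clothing.


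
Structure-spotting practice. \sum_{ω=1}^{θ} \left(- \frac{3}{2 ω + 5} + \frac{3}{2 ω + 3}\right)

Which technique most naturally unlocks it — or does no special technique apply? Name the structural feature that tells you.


Verdict: telescoping — spot the paired structure — each term adds \frac{3}{2 ω + 3} and subtracts its successor value, which the next term restores: the definition of a telescoping chain.


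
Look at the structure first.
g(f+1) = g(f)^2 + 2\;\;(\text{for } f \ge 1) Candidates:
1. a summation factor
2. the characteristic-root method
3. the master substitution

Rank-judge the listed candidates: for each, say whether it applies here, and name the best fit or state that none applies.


Verdict: no special technique — the map from one term to the next is curved, not linear, so linear closed-form machinery does not attach.
- a summation factor — the recursion is nonlinear — outside the first-order linear family a summation factor addresses.
- the characteristic-root method — nonlinearity rules out exponential-mode superposition from the start.
- the master substitution — there is no divide-the-index recursive argument.


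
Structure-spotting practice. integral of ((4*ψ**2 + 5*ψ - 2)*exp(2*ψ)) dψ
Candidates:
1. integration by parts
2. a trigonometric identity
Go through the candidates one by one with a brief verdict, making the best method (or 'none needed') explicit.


Technique: integration by parts — differentiate 4*ψ**2 + 5*ψ - 2, integrate exp(2*ψ): each pass lowers the polynomial degree, so parts terminates.
- integration by parts — yes, a natural case for it.
- a trigonometric identity: no sine or cosine appears, so there is nothing for a trigonometric identity to act on.


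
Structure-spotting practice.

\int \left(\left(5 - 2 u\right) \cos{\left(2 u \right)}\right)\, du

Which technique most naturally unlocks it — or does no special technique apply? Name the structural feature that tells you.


Method: integration by parts — differentiate 5 - 2 u, integrate \cos{\left(2 u \right)}: each pass lowers the polynomial degree, so parts terminates.


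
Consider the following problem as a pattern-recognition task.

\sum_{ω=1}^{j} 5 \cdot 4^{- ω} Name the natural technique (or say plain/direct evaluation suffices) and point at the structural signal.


Method: the geometric series formula — consecutive terms stand in a fixed index-free ratio — the geometric sum formula closes it.


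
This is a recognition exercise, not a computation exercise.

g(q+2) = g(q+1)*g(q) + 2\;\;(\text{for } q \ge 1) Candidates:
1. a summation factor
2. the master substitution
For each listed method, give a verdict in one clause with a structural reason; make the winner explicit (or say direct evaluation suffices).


Diagnosis: no special technique — the recurrence is nonlinear in the sequence terms; no linear-recurrence method fits it as written — one iterates or studies it directly.
- a summation factor — the recursion is nonlinear — outside the first-order linear family a summation factor addresses.
- the master substitution: the recursive argument is a shift of the index, not a fixed fraction of it.


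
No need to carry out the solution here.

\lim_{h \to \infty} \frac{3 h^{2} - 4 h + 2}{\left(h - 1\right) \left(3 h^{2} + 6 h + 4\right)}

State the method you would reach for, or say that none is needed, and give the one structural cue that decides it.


Technique: dominant-term comparison — growth-rate triage: the leading powers of h decide the limit, everything else is noise. l'Hôpital's at-infinity variant applies to the expression viewed as a single quotient; the leading-term comparison is the direct route.
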